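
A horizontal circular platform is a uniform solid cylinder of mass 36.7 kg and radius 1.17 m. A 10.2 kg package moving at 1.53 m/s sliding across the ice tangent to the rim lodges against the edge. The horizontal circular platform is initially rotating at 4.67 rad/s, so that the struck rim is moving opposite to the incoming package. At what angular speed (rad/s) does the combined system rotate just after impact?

The axle reaction passes through the central axle and exerts no torque about it; angular momentum about the central axle is conserved through the impact.
I_p = ½(36.7)(1.17)² = 25.12 kg·m². Taking the sense of the package's angular momentum as positive, L_{package} = m v R = (10.2)(1.53)(1.17) = 18.26 kg·m²/s.
L_i = −I_p ω_p + m v R = −(25.12)(4.67) + 18.26 = -99.05 kg·m²/s.
After sticking, I_f = I_p + m R² = 25.12 + (10.2)(1.17)² = 39.08 kg·m².
ω_f = L_i / I_f = -99.05 / 39.08 = -2.534 rad/s.

|ω_f| ≈ 2.53 rad/s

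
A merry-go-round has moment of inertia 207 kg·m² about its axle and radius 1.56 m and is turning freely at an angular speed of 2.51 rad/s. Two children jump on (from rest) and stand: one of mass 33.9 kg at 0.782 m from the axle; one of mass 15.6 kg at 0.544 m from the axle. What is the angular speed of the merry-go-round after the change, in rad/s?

ω_f ≈ 2.24 rad/s

No external torque acts about the axle; L_before = L_after.
Added inertia Σmr² = (33.9)(0.782)² + (15.6)(0.544)² = 25.35 kg·m²; I_f = 207.0 + 25.35 = 232.3 kg·m².
ω_f = I_p ω_i / I_f = (207.0)(2.51) / 232.3 = 2.236 rad/s.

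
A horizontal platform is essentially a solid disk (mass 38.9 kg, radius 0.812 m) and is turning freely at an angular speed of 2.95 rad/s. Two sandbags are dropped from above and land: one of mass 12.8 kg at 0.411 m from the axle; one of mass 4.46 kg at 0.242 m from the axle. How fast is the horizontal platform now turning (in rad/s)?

ω_f ≈ 2.48 rad/s

No external torque acts about the axle; L_before = L_after.
I_p = ½(38.9)(0.812)² = 12.82 kg·m².
Added inertia Σmr² = (12.8)(0.411)² + (4.46)(0.242)² = 2.423 kg·m²; I_f = 12.82 + 2.423 = 15.25 kg·m².
ω_f = I_p ω_i / I_f = (12.82)(2.95) / 15.25 = 2.481 rad/s.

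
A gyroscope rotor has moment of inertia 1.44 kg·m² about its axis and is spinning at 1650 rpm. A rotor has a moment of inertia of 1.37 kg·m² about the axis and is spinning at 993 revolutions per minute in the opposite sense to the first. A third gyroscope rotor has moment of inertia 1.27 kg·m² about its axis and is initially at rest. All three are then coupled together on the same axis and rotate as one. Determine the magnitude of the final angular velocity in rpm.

|ω_f| ≈ 249 rpm

No external torque acts about the common axis, so total angular momentum is conserved.
Taking A's sense as positive: L = (1.440)(1650) − (1.370)(993) = 1016 kg·m²·rpm.
Combined I = 1.440 + 1.370 + 1.270 = 4.080 kg·m².
ω_f = L / I = 1016 / 4.080 = 248.9 rpm.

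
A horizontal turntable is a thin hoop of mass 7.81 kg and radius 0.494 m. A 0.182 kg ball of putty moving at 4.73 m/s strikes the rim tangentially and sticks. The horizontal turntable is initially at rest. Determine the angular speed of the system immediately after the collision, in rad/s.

|ω_f| ≈ 0.218 rad/s

The axle reaction passes through the axle and exerts no torque about it; angular momentum about the axle is conserved through the impact.
I_p = (7.81)(0.494)² = 1.906 kg·m². Taking the sense of the ball of putty's angular momentum as positive, L_{ball} = m v R = (0.182)(4.73)(0.494) = 0.4253 kg·m²/s.
L_i = 0 + 0.4253 = 0.4253 kg·m²/s.
After sticking, I_f = I_p + m R² = 1.906 + (0.182)(0.494)² = 1.950 kg·m².
ω_f = L_i / I_f = 0.4253 / 1.950 = 0.2180 rad/s.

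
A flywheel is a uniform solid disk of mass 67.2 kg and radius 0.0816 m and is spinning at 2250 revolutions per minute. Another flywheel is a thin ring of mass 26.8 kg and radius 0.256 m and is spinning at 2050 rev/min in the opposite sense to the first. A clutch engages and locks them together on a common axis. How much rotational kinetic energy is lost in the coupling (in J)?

No external torque acts about the common axis, so total angular momentum is conserved.
Moments of inertia: I_A = ½(67.2)(0.0816)² = 0.2237 kg·m²; I_B = (26.8)(0.256)² = 1.756 kg·m².
Taking A's sense as positive: L = (0.2237)(2250) − (1.756)(2050) = -3097 kg·m²·rpm.
Combined I = 0.2237 + 1.756 = 1.980 kg·m².
ω_f = L / I = -3097 / 1.980 = -1564 rpm.
KE_i = ½ΣIω² = 46680 J; KE_f = ½(1.980)(163.8)² = 26560 J.

ΔKE lost ≈ 20100 J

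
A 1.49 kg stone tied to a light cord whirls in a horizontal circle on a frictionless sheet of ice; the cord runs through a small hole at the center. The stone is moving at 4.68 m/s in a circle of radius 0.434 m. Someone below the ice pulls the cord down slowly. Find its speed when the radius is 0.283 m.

v₂ ≈ 7.18 m/s

Central (radial) force ⇒ zero torque about the center ⇒ m v r is constant.
v₂ = v₁ r₁ / r₂ = (4.68)(0.434) / (0.283) = 7.177 m/s.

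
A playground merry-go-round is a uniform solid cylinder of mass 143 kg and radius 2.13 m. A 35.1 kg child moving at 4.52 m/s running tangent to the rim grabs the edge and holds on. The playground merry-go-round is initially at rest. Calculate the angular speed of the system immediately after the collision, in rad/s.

About the axle the impulsive forces during the collision are internal, so angular momentum about that axis is conserved.
I_p = ½(143)(2.13)² = 324.4 kg·m². Taking the sense of the child's angular momentum as positive, L_{child} = m v R = (35.1)(4.52)(2.13) = 337.9 kg·m²/s.
L_i = 0 + 337.9 = 337.9 kg·m²/s.
After sticking, I_f = I_p + m R² = 324.4 + (35.1)(2.13)² = 483.6 kg·m².
ω_f = L_i / I_f = 337.9 / 483.6 = 0.6987 rad/s.

|ω_f| ≈ 0.699 rad/s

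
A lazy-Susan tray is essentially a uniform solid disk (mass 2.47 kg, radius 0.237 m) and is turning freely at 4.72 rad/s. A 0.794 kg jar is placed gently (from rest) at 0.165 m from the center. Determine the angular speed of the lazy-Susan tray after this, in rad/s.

No external torque acts about the center; L_before = L_after.
I_p = ½(2.47)(0.237)² = 0.06937 kg·m².
Added inertia Σmr² = (0.794)(0.165)² = 0.02162 kg·m²; I_f = 0.06937 + 0.02162 = 0.09099 kg·m².
ω_f = I_p ω_i / I_f = (0.06937)(4.72) / 0.09099 = 3.599 rad/s.

ω_f ≈ 3.60 rad/s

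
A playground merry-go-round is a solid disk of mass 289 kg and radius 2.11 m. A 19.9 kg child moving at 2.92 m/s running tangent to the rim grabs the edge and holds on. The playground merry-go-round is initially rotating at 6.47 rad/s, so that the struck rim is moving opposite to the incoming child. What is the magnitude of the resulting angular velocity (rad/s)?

|ω_f| ≈ 5.52 rad/s

The axle reaction passes through the axle and exerts no torque about it; angular momentum about the axle is conserved through the impact.
I_p = ½(289)(2.11)² = 643.3 kg·m². Taking the sense of the child's angular momentum as positive, L_{child} = m v R = (19.9)(2.92)(2.11) = 122.6 kg·m²/s.
L_i = −I_p ω_p + m v R = −(643.3)(6.47) + 122.6 = -4040 kg·m²/s.
After sticking, I_f = I_p + m R² = 643.3 + (19.9)(2.11)² = 731.9 kg·m².
ω_f = L_i / I_f = -4040 / 731.9 = -5.519 rad/s.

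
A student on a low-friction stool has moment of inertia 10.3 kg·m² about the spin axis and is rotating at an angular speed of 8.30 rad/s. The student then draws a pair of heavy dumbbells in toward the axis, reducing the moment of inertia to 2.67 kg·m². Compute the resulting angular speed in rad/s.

With no external torque about the axis, L is conserved: I₁ω₁ = I₂ω₂.
ω₂ = I₁ω₁ / I₂ = (10.30)(8.30 rad/s) / (2.670) = 32.02 rad/s.

ω₂ ≈ 32.0 rad/s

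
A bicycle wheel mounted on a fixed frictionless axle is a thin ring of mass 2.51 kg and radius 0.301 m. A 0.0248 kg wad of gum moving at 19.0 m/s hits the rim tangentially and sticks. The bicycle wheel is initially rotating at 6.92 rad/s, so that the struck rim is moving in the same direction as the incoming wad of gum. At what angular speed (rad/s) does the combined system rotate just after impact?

The axle reaction passes through the axle and exerts no torque about it; angular momentum about the axle is conserved through the impact.
I_p = (2.51)(0.301)² = 0.2274 kg·m². Taking the sense of the wad of gum's angular momentum as positive, L_{wad} = m v R = (0.0248)(19.0)(0.301) = 0.1418 kg·m²/s.
L_i = +I_p ω_p + m v R = +(0.2274)(6.92) + 0.1418 = 1.715 kg·m²/s.
After sticking, I_f = I_p + m R² = 0.2274 + (0.0248)(0.301)² = 0.2297 kg·m².
ω_f = L_i / I_f = 1.715 / 0.2297 = 7.470 rad/s.

|ω_f| ≈ 7.47 rad/s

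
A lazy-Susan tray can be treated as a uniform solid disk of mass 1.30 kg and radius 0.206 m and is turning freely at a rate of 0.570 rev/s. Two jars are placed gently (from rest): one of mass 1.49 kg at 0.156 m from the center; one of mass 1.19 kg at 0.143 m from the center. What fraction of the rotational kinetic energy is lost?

fraction ≈ 0.687

No external torque acts about the center; L_before = L_after.
I_p = ½(1.30)(0.206)² = 0.02758 kg·m².
Added inertia Σmr² = (1.49)(0.156)² + (1.19)(0.143)² = 0.06059 kg·m²; I_f = 0.02758 + 0.06059 = 0.08818 kg·m².
ω_f = I_p ω_i / I_f = (0.02758)(0.570) / 0.08818 = 0.1783 rev/s.
KE_i = ½(0.02758)(3.581 rad/s)² = 0.1769 J; KE_f = ½(0.08818)(1.120)² = 0.05534 J.
Fraction lost = 0.6872.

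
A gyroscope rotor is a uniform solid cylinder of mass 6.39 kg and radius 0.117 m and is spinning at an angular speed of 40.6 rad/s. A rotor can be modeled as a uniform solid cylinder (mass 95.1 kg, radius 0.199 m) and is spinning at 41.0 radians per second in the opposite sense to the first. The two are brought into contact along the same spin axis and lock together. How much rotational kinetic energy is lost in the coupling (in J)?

The coupling torques are internal; angular momentum about the shared axis is conserved.
Moments of inertia: I_A = ½(6.39)(0.117)² = 0.04374 kg·m²; I_B = ½(95.1)(0.199)² = 1.883 kg·m².
Taking A's sense as positive: L = (0.04374)(40.6) − (1.883)(41.0) = -75.43 kg·m²·rad/s.
Combined I = 0.04374 + 1.883 = 1.927 kg·m².
ω_f = L / I = -75.43 / 1.927 = -39.15 rad/s.
KE_i = ½ΣIω² = 1619 J; KE_f = ½(1.927)(39.15)² = 1476 J.

ΔKE lost ≈ 142 J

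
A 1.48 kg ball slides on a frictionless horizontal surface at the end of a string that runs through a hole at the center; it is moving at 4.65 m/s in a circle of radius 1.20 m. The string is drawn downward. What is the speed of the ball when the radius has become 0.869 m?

Central (radial) force ⇒ zero torque about the center ⇒ m v r is constant.
v₂ = v₁ r₁ / r₂ = (4.65)(1.20) / (0.869) = 6.421 m/s.

v₂ ≈ 6.42 m/s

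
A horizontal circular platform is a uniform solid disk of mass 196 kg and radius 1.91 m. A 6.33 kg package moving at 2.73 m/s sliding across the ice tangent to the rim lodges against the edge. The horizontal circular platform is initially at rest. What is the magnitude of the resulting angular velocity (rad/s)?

|ω_f| ≈ 0.0867 rad/s

About the central axle the impulsive forces during the collision are internal, so angular momentum about that axis is conserved.
I_p = ½(196)(1.91)² = 357.5 kg·m². Taking the sense of the package's angular momentum as positive, L_{package} = m v R = (6.33)(2.73)(1.91) = 33.01 kg·m²/s.
L_i = 0 + 33.01 = 33.01 kg·m²/s.
After sticking, I_f = I_p + m R² = 357.5 + (6.33)(1.91)² = 380.6 kg·m².
ω_f = L_i / I_f = 33.01 / 380.6 = 0.08672 rad/s.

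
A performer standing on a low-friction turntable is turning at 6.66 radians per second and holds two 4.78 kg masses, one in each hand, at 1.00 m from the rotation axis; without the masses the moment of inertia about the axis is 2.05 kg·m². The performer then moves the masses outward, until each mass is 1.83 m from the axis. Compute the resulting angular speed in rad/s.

ω₂ ≈ 2.27 rad/s

No external torque acts about the spin axis, so angular momentum is conserved.
I₁ = 2.05 + 2(4.78)(1.00)² = 11.61 kg·m²; I₂ = 2.05 + 2(4.78)(1.83)² = 34.07 kg·m².
ω₂ = I₁ω₁ / I₂ = (11.61)(6.66 rad/s) / (34.07) = 2.270 rad/s.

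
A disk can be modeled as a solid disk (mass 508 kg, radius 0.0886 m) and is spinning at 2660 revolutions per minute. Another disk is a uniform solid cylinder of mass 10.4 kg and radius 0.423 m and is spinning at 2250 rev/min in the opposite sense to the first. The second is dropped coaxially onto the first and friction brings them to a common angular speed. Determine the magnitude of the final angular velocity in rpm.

No external torque acts about the common axis, so total angular momentum is conserved.
Moments of inertia: I_A = ½(508)(0.0886)² = 1.994 kg·m²; I_B = ½(10.4)(0.423)² = 0.9304 kg·m².
Taking A's sense as positive: L = (1.994)(2660) − (0.9304)(2250) = 3210 kg·m²·rpm.
Combined I = 1.994 + 0.9304 = 2.924 kg·m².
ω_f = L / I = 3210 / 2.924 = 1098 rpm.

|ω_f| ≈ 1100 rpm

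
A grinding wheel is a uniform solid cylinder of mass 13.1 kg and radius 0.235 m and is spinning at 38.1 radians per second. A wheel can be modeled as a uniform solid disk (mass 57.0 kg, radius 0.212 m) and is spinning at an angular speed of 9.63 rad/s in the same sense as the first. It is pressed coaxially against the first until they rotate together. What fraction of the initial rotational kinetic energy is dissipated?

fraction ≈ 0.355

The coupling torques are internal; angular momentum about the shared axis is conserved.
Moments of inertia: I_A = ½(13.1)(0.235)² = 0.3617 kg·m²; I_B = ½(57.0)(0.212)² = 1.281 kg·m².
Taking A's sense as positive: L = (0.3617)(38.1) + (1.281)(9.63) = 26.12 kg·m²·rad/s.
Combined I = 0.3617 + 1.281 = 1.643 kg·m².
ω_f = L / I = 26.12 / 1.643 = 15.90 rad/s.
KE_i = ½ΣIω² = 321.9 J; KE_f = ½(1.643)(15.90)² = 207.6 J.
Fraction dissipated = (KE_i − KE_f)/KE_i = 0.3551.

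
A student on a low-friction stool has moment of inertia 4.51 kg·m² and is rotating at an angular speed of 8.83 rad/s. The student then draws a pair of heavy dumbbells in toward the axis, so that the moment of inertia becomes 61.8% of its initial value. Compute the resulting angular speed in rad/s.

No external torque acts about the spin axis, so angular momentum is conserved.
I₂ = 0.618 × 4.51 = 2.787 kg·m².
ω₂ = I₁ω₁ / I₂ = (4.510)(8.83 rad/s) / (2.787) = 14.29 rad/s.

ω₂ ≈ 14.3 rad/s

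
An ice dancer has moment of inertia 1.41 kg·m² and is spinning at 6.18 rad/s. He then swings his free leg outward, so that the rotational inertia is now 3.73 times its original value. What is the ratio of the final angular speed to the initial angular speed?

Angular momentum about the spin axis is conserved since the torque about it is zero.
I₂ = 3.73 × 1.41 = 5.259 kg·m².
ω₂/ω₁ = I₁/I₂ = 1.410 / 5.259 = 0.2681.

ω₂/ω₁ ≈ 0.268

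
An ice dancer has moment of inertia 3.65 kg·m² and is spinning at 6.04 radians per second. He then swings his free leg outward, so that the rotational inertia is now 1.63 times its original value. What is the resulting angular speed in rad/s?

Angular momentum about the spin axis is conserved since the torque about it is zero.
I₂ = 1.63 × 3.65 = 5.949 kg·m².
ω₂ = I₁ω₁ / I₂ = (3.650)(6.04 rad/s) / (5.949) = 3.706 rad/s.

ω₂ ≈ 3.71 rad/s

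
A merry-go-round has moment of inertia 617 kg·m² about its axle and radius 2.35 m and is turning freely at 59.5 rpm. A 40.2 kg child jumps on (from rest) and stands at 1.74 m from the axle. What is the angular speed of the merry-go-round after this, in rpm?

ω_f ≈ 49.7 rpm

The added mass arrives with no angular momentum about the axle, and any external torque about the axle is negligible, so the system's angular momentum is conserved.
Added inertia Σmr² = (40.2)(1.74)² = 121.7 kg·m²; I_f = 617.0 + 121.7 = 738.7 kg·m².
ω_f = I_p ω_i / I_f = (617.0)(59.5) / 738.7 = 49.70 rpm.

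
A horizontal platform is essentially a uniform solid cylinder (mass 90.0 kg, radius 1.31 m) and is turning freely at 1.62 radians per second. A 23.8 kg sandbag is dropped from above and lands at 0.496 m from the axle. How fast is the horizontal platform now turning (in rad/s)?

The added mass arrives with no angular momentum about the axle, and any external torque about the axle is negligible, so the system's angular momentum is conserved.
I_p = ½(90.0)(1.31)² = 77.22 kg·m².
Added inertia Σmr² = (23.8)(0.496)² = 5.855 kg·m²; I_f = 77.22 + 5.855 = 83.08 kg·m².
ω_f = I_p ω_i / I_f = (77.22)(1.62) / 83.08 = 1.506 rad/s.

ω_f ≈ 1.51 rad/s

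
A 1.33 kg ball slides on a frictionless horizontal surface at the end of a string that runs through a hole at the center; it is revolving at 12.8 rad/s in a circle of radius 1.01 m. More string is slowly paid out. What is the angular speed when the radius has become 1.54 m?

The constraining force is radial, so m r² ω about the center is conserved.
ω₂ = ω₁ (r₁/r₂)² = (12.8)(1.01/1.54)² = 5.506 rad/s.

ω₂ ≈ 5.51 rad/s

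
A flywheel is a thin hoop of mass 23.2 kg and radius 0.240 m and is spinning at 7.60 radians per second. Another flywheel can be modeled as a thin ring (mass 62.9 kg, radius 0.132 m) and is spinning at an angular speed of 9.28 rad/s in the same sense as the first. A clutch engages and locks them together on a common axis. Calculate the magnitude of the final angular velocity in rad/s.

The coupling torques are internal; angular momentum about the shared axis is conserved.
Moments of inertia: I_A = (23.2)(0.240)² = 1.336 kg·m²; I_B = (62.9)(0.132)² = 1.096 kg·m².
Taking A's sense as positive: L = (1.336)(7.60) + (1.096)(9.28) = 20.33 kg·m²·rad/s.
Combined I = 1.336 + 1.096 = 2.432 kg·m².
ω_f = L / I = 20.33 / 2.432 = 8.357 rad/s.

|ω_f| ≈ 8.36 rad/s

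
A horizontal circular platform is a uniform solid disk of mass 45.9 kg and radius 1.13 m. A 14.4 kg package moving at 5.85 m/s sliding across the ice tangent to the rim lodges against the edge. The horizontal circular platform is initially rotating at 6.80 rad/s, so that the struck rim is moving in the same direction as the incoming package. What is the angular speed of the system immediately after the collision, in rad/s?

About the central axle the impulsive forces during the collision are internal, so angular momentum about that axis is conserved.
I_p = ½(45.9)(1.13)² = 29.30 kg·m². Taking the sense of the package's angular momentum as positive, L_{package} = m v R = (14.4)(5.85)(1.13) = 95.19 kg·m²/s.
L_i = +I_p ω_p + m v R = +(29.30)(6.80) + 95.19 = 294.5 kg·m²/s.
After sticking, I_f = I_p + m R² = 29.30 + (14.4)(1.13)² = 47.69 kg·m².
ω_f = L_i / I_f = 294.5 / 47.69 = 6.174 rad/s.

|ω_f| ≈ 6.17 rad/s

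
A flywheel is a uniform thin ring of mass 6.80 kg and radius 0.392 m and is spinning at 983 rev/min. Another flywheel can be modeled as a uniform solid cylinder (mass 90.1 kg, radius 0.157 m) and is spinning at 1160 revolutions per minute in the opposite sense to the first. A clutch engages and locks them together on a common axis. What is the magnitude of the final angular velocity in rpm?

No external torque acts about the common axis, so total angular momentum is conserved.
Moments of inertia: I_A = (6.80)(0.392)² = 1.045 kg·m²; I_B = ½(90.1)(0.157)² = 1.110 kg·m².
Taking A's sense as positive: L = (1.045)(983) − (1.110)(1160) = -261.0 kg·m²·rpm.
Combined I = 1.045 + 1.110 = 2.155 kg·m².
ω_f = L / I = -261.0 / 2.155 = -121.1 rpm.

|ω_f| ≈ 121 rpm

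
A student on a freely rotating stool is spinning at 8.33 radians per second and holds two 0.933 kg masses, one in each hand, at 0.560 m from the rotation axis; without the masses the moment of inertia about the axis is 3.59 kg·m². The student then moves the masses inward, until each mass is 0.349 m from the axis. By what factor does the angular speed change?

ω₂/ω₁ ≈ 1.09

No external torque acts about the spin axis, so angular momentum is conserved.
I₁ = 3.59 + 2(0.933)(0.560)² = 4.175 kg·m²; I₂ = 3.59 + 2(0.933)(0.349)² = 3.817 kg·m².
ω₂/ω₁ = I₁/I₂ = 4.175 / 3.817 = 1.094.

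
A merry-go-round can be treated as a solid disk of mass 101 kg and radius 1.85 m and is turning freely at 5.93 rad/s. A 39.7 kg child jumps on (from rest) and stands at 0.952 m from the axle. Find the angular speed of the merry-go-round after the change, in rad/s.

The added mass arrives with no angular momentum about the axle, and any external torque about the axle is negligible, so the system's angular momentum is conserved.
I_p = ½(101)(1.85)² = 172.8 kg·m².
Added inertia Σmr² = (39.7)(0.952)² = 35.98 kg·m²; I_f = 172.8 + 35.98 = 208.8 kg·m².
ω_f = I_p ω_i / I_f = (172.8)(5.93) / 208.8 = 4.908 rad/s.

ω_f ≈ 4.91 rad/s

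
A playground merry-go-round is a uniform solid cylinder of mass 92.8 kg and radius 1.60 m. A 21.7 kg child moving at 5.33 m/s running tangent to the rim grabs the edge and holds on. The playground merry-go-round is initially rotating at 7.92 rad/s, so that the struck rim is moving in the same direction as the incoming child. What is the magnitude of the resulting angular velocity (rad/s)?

|ω_f| ≈ 6.46 rad/s

About the axle the impulsive forces during the collision are internal, so angular momentum about that axis is conserved.
I_p = ½(92.8)(1.60)² = 118.8 kg·m². Taking the sense of the child's angular momentum as positive, L_{child} = m v R = (21.7)(5.33)(1.60) = 185.1 kg·m²/s.
L_i = +I_p ω_p + m v R = +(118.8)(7.92) + 185.1 = 1126 kg·m²/s.
After sticking, I_f = I_p + m R² = 118.8 + (21.7)(1.60)² = 174.3 kg·m².
ω_f = L_i / I_f = 1126 / 174.3 = 6.458 rad/s.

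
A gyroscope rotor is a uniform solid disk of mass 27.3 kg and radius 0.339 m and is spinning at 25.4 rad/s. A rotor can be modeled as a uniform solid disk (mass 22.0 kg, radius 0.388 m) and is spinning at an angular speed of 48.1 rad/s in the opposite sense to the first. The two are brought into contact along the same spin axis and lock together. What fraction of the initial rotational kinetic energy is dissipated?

fraction ≈ 0.899

The coupling torques are internal; angular momentum about the shared axis is conserved.
Moments of inertia: I_A = ½(27.3)(0.339)² = 1.569 kg·m²; I_B = ½(22.0)(0.388)² = 1.656 kg·m².
Taking A's sense as positive: L = (1.569)(25.4) − (1.656)(48.1) = -39.81 kg·m²·rad/s.
Combined I = 1.569 + 1.656 = 3.225 kg·m².
ω_f = L / I = -39.81 / 3.225 = -12.35 rad/s.
KE_i = ½ΣIω² = 2422 J; KE_f = ½(3.225)(12.35)² = 245.7 J.
Fraction dissipated = (KE_i − KE_f)/KE_i = 0.8985.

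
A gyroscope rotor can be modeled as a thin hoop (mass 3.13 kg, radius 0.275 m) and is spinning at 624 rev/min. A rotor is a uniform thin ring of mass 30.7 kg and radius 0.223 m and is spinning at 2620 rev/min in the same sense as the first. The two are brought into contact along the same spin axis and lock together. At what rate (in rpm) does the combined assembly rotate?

The coupling torques are internal; angular momentum about the shared axis is conserved.
Moments of inertia: I_A = (3.13)(0.275)² = 0.2367 kg·m²; I_B = (30.7)(0.223)² = 1.527 kg·m².
Taking A's sense as positive: L = (0.2367)(624) + (1.527)(2620) = 4148 kg·m²·rpm.
Combined I = 0.2367 + 1.527 = 1.763 kg·m².
ω_f = L / I = 4148 / 1.763 = 2352 rpm.

|ω_f| ≈ 2350 rpm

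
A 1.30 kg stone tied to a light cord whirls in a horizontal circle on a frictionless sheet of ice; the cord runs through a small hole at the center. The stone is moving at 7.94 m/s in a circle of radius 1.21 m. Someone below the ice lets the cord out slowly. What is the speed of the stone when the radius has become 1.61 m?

v₂ ≈ 5.97 m/s

Central (radial) force ⇒ zero torque about the center ⇒ m v r is constant.
v₂ = v₁ r₁ / r₂ = (7.94)(1.21) / (1.61) = 5.967 m/s.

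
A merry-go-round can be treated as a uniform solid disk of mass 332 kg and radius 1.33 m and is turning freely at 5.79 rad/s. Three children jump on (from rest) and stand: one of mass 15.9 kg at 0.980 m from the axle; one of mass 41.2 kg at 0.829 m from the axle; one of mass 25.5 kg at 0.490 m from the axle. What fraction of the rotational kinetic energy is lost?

fraction ≈ 0.145

No external torque acts about the axle; L_before = L_after.
I_p = ½(332)(1.33)² = 293.6 kg·m².
Added inertia Σmr² = (15.9)(0.980)² + (41.2)(0.829)² + (25.5)(0.490)² = 49.71 kg·m²; I_f = 293.6 + 49.71 = 343.3 kg·m².
ω_f = I_p ω_i / I_f = (293.6)(5.79) / 343.3 = 4.952 rad/s.
KE_i = ½(293.6)(5.790 rad/s)² = 4922 J; KE_f = ½(343.3)(4.952)² = 4209 J.
Fraction lost = 0.1448.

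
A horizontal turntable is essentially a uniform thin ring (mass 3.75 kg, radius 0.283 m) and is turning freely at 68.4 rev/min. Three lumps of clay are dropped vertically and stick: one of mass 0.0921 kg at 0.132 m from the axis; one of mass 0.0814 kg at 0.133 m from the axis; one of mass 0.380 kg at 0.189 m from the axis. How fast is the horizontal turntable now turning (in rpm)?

ω_f ≈ 64.8 rpm

The added mass arrives with no angular momentum about the axis, and any external torque about the axis is negligible, so the system's angular momentum is conserved.
I_p = (3.75)(0.283)² = 0.3003 kg·m².
Added inertia Σmr² = (0.0921)(0.132)² + (0.0814)(0.133)² + (0.380)(0.189)² = 0.01662 kg·m²; I_f = 0.3003 + 0.01662 = 0.3170 kg·m².
ω_f = I_p ω_i / I_f = (0.3003)(68.4) / 0.3170 = 64.81 rpm.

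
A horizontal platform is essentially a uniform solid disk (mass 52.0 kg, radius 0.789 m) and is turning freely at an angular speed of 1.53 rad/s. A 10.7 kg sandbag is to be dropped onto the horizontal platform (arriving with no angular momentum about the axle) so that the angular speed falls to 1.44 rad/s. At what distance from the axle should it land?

No external torque acts about the axle; L_before = L_after.
I_p = ½(52.0)(0.789)² = 16.19 kg·m².
I_p ω_i = (I_p + m r²) ω_f ⇒ m r² = I_p(ω_i/ω_f − 1) = 16.19(1.53/1.44 − 1) = 1.012 kg·m².
r = √(1.012/10.7) = 0.3075 m.

r ≈ 0.307 m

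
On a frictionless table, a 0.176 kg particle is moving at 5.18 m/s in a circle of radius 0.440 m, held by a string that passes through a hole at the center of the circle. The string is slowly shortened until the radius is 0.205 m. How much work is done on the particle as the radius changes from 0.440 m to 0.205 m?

The only horizontal force on the mass is along the cord (radial), so it exerts no torque about the hole and angular momentum m v r is conserved.
v₂ = v₁ r₁ / r₂ = (5.18)(0.440) / (0.205) = 11.12 m/s.
W = ΔKE = ½m(v₂² − v₁²) = 8.517 J.

W ≈ 8.52 J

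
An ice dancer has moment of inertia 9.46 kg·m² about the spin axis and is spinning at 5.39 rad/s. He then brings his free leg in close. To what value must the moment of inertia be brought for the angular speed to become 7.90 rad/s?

I₂ ≈ 6.45 kg·m²

No external torque acts about the spin axis, so angular momentum is conserved.
I₂ = I₁ω₁ / ω₂ = (9.46)(5.39) / (7.90) = 6.454 kg·m².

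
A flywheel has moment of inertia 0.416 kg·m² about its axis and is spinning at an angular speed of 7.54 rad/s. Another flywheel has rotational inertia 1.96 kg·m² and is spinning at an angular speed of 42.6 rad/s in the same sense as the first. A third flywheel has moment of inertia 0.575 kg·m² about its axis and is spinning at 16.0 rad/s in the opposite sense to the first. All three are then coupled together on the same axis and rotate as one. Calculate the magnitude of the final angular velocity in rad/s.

|ω_f| ≈ 26.2 rad/s

No external torque acts about the common axis, so total angular momentum is conserved.
Taking A's sense as positive: L = (0.4160)(7.54) + (1.960)(42.6) − (0.5750)(16.0) = 77.43 kg·m²·rad/s.
Combined I = 0.4160 + 1.960 + 0.5750 = 2.951 kg·m².
ω_f = L / I = 77.43 / 2.951 = 26.24 rad/s.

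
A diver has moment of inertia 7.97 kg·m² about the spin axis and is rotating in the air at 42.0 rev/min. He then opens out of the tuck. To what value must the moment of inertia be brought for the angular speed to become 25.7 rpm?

I₂ ≈ 13.0 kg·m²

Angular momentum about the spin axis is conserved since the torque about it is zero.
I₂ = I₁ω₁ / ω₂ = (7.97)(42.0) / (25.7) = 13.02 kg·m².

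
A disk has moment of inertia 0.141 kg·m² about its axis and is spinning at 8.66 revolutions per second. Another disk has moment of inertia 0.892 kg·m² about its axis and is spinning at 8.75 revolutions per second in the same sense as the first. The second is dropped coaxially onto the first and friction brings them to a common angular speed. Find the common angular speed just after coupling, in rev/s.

|ω_f| ≈ 8.74 rev/s

No external torque acts about the common axis, so total angular momentum is conserved.
Taking A's sense as positive: L = (0.1410)(8.66) + (0.8920)(8.75) = 9.026 kg·m²·rev/s.
Combined I = 0.1410 + 0.8920 = 1.033 kg·m².
ω_f = L / I = 9.026 / 1.033 = 8.738 rev/s.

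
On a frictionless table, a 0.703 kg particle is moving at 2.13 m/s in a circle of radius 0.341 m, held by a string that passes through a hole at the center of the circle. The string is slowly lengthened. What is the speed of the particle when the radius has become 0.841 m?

Central (radial) force ⇒ zero torque about the center ⇒ m v r is constant.
v₂ = v₁ r₁ / r₂ = (2.13)(0.341) / (0.841) = 0.8637 m/s.

v₂ ≈ 0.864 m/s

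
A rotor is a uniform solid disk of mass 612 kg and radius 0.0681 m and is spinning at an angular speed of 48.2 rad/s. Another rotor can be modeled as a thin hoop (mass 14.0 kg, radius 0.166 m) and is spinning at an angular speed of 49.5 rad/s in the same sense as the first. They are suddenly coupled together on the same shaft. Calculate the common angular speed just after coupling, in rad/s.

|ω_f| ≈ 48.5 rad/s

The coupling torques are internal; angular momentum about the shared axis is conserved.
Moments of inertia: I_A = ½(612)(0.0681)² = 1.419 kg·m²; I_B = (14.0)(0.166)² = 0.3858 kg·m².
Taking A's sense as positive: L = (1.419)(48.2) + (0.3858)(49.5) = 87.50 kg·m²·rad/s.
Combined I = 1.419 + 0.3858 = 1.805 kg·m².
ω_f = L / I = 87.50 / 1.805 = 48.48 rad/s.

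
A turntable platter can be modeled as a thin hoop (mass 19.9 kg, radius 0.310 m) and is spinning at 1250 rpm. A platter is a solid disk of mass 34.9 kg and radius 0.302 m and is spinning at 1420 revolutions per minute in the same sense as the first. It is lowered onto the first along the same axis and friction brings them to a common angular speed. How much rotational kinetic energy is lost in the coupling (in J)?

ΔKE lost ≈ 138 J

No external torque acts about the common axis, so total angular momentum is conserved.
Moments of inertia: I_A = (19.9)(0.310)² = 1.912 kg·m²; I_B = ½(34.9)(0.302)² = 1.592 kg·m².
Taking A's sense as positive: L = (1.912)(1250) + (1.592)(1420) = 4650 kg·m²·rpm.
Combined I = 1.912 + 1.592 = 3.504 kg·m².
ω_f = L / I = 4650 / 3.504 = 1327 rpm.
KE_i = ½ΣIω² = 33980 J; KE_f = ½(3.504)(139.0)² = 33840 J.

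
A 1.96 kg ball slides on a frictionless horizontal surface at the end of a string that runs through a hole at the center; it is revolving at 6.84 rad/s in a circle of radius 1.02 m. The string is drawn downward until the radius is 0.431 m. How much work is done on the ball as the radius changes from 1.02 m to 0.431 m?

W ≈ 219 J

No torque about the axis ⇒ m r₁² ω₁ = m r₂² ω₂.
ω₂ = ω₁ (r₁/r₂)² = (6.84)(1.02/0.431)² = 38.31 rad/s.
W = ΔKE = ½m(v₂² − v₁²) = 219.5 J.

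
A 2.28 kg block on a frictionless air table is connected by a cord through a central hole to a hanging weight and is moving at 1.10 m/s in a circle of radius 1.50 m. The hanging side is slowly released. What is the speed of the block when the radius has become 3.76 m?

v₂ ≈ 0.439 m/s

The only horizontal force on the mass is along the cord (radial), so it exerts no torque about the hole and angular momentum m v r is conserved.
v₂ = v₁ r₁ / r₂ = (1.10)(1.50) / (3.76) = 0.4388 m/s.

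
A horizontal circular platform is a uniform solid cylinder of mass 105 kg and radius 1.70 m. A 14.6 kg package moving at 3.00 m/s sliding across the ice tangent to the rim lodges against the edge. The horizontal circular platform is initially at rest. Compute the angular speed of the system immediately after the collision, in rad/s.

|ω_f| ≈ 0.384 rad/s

The axle reaction passes through the central axle and exerts no torque about it; angular momentum about the central axle is conserved through the impact.
I_p = ½(105)(1.70)² = 151.7 kg·m². Taking the sense of the package's angular momentum as positive, L_{package} = m v R = (14.6)(3.00)(1.70) = 74.46 kg·m²/s.
L_i = 0 + 74.46 = 74.46 kg·m²/s.
After sticking, I_f = I_p + m R² = 151.7 + (14.6)(1.70)² = 193.9 kg·m².
ω_f = L_i / I_f = 74.46 / 193.9 = 0.3840 rad/s.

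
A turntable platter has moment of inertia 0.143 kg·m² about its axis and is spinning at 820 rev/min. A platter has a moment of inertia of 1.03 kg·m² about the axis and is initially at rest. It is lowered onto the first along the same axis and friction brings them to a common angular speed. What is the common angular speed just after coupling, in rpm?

No external torque acts about the common axis, so total angular momentum is conserved.
Taking A's sense as positive: L = (0.1430)(820) = 117.3 kg·m²·rpm.
Combined I = 0.1430 + 1.030 = 1.173 kg·m².
ω_f = L / I = 117.3 / 1.173 = 99.97 rpm.

|ω_f| ≈ 100 rpm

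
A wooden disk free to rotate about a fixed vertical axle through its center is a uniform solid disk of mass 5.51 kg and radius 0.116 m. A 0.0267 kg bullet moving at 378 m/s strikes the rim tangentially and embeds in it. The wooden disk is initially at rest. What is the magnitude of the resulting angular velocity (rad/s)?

|ω_f| ≈ 31.3 rad/s

About the axle the impulsive forces during the collision are internal, so angular momentum about that axis is conserved.
I_p = ½(5.51)(0.116)² = 0.03707 kg·m². Taking the sense of the bullet's angular momentum as positive, L_{bullet} = m v R = (0.0267)(378)(0.116) = 1.171 kg·m²/s.
L_i = 0 + 1.171 = 1.171 kg·m²/s.
After sticking, I_f = I_p + m R² = 0.03707 + (0.0267)(0.116)² = 0.03743 kg·m².
ω_f = L_i / I_f = 1.171 / 0.03743 = 31.28 rad/s.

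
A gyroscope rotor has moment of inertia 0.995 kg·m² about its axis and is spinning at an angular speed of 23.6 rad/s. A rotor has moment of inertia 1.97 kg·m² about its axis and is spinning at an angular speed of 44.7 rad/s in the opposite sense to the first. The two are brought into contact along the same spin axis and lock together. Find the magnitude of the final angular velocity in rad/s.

No external torque acts about the common axis, so total angular momentum is conserved.
Taking A's sense as positive: L = (0.9950)(23.6) − (1.970)(44.7) = -64.58 kg·m²·rad/s.
Combined I = 0.9950 + 1.970 = 2.965 kg·m².
ω_f = L / I = -64.58 / 2.965 = -21.78 rad/s.

|ω_f| ≈ 21.8 rad/s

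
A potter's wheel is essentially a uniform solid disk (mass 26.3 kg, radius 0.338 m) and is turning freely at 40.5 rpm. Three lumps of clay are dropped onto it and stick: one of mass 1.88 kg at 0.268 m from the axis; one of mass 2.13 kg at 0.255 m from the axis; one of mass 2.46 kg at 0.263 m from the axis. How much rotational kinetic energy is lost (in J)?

energy lost ≈ 3.08 J

No external torque acts about the axis; L_before = L_after.
I_p = ½(26.3)(0.338)² = 1.502 kg·m².
Added inertia Σmr² = (1.88)(0.268)² + (2.13)(0.255)² + (2.46)(0.263)² = 0.4437 kg·m²; I_f = 1.502 + 0.4437 = 1.946 kg·m².
ω_f = I_p ω_i / I_f = (1.502)(40.5) / 1.946 = 31.27 rpm.
KE_i = ½(1.502)(4.241 rad/s)² = 13.51 J; KE_f = ½(1.946)(3.274)² = 10.43 J.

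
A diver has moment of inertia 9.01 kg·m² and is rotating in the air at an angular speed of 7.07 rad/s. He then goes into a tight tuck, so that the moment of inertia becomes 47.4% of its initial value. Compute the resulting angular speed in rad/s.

ω₂ ≈ 14.9 rad/s

Angular momentum about the spin axis is conserved since the torque about it is zero.
I₂ = 0.474 × 9.01 = 4.271 kg·m².
ω₂ = I₁ω₁ / I₂ = (9.010)(7.07 rad/s) / (4.271) = 14.92 rad/s.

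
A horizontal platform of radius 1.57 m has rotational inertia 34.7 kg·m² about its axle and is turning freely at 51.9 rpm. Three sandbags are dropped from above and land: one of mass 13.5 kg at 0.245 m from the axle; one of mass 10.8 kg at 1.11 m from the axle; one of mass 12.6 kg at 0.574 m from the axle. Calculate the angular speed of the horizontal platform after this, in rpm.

The added mass arrives with no angular momentum about the axle, and any external torque about the axle is negligible, so the system's angular momentum is conserved.
Added inertia Σmr² = (13.5)(0.245)² + (10.8)(1.11)² + (12.6)(0.574)² = 18.27 kg·m²; I_f = 34.70 + 18.27 = 52.97 kg·m².
ω_f = I_p ω_i / I_f = (34.70)(51.9) / 52.97 = 34.00 rpm.

ω_f ≈ 34.0 rpm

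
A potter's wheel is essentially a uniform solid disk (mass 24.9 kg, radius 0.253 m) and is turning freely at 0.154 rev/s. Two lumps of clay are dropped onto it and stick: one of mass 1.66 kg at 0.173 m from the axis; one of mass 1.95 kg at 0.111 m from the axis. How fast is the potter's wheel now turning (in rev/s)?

No external torque acts about the axis; L_before = L_after.
I_p = ½(24.9)(0.253)² = 0.7969 kg·m².
Added inertia Σmr² = (1.66)(0.173)² + (1.95)(0.111)² = 0.07371 kg·m²; I_f = 0.7969 + 0.07371 = 0.8706 kg·m².
ω_f = I_p ω_i / I_f = (0.7969)(0.154) / 0.8706 = 0.1410 rev/s.

ω_f ≈ 0.141 rev/s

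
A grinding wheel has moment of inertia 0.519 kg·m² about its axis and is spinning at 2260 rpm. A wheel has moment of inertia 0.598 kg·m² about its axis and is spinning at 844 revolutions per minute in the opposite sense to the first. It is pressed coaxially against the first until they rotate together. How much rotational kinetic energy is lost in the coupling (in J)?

ΔKE lost ≈ 14700 J

No external torque acts about the common axis, so total angular momentum is conserved.
Taking A's sense as positive: L = (0.5190)(2260) − (0.5980)(844) = 668.2 kg·m²·rpm.
Combined I = 0.5190 + 0.5980 = 1.117 kg·m².
ω_f = L / I = 668.2 / 1.117 = 598.2 rpm.
KE_i = ½ΣIω² = 16870 J; KE_f = ½(1.117)(62.65)² = 2192 J.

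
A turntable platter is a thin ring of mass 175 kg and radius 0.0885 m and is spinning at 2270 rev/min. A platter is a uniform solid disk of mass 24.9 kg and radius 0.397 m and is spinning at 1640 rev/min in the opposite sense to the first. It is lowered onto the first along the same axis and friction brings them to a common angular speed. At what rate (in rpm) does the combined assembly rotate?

No external torque acts about the common axis, so total angular momentum is conserved.
Moments of inertia: I_A = (175)(0.0885)² = 1.371 kg·m²; I_B = ½(24.9)(0.397)² = 1.962 kg·m².
Taking A's sense as positive: L = (1.371)(2270) − (1.962)(1640) = -106.7 kg·m²·rpm.
Combined I = 1.371 + 1.962 = 3.333 kg·m².
ω_f = L / I = -106.7 / 3.333 = -32.01 rpm.

|ω_f| ≈ 32.0 rpm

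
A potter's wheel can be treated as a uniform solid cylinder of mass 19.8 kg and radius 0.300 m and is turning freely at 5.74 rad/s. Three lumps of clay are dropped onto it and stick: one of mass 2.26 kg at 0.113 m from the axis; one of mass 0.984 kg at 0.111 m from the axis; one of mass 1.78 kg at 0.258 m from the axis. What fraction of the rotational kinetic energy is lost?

The added mass arrives with no angular momentum about the axis, and any external torque about the axis is negligible, so the system's angular momentum is conserved.
I_p = ½(19.8)(0.300)² = 0.8910 kg·m².
Added inertia Σmr² = (2.26)(0.113)² + (0.984)(0.111)² + (1.78)(0.258)² = 0.1595 kg·m²; I_f = 0.8910 + 0.1595 = 1.050 kg·m².
ω_f = I_p ω_i / I_f = (0.8910)(5.74) / 1.050 = 4.869 rad/s.
KE_i = ½(0.8910)(5.740 rad/s)² = 14.68 J; KE_f = ½(1.050)(4.869)² = 12.45 J.
Fraction lost = 0.1518.

fraction ≈ 0.152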